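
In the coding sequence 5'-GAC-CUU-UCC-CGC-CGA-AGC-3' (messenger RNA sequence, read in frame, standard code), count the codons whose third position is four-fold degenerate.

4

Codon 1 GAC (Asp): third position 2-fold.
Codon 2 CUU (Leu): third position 4-fold.
Codon 3 UCC (Ser): third position 4-fold.
Codon 4 CGC (Arg): third position 4-fold.
Codon 5 CGA (Arg): third position 4-fold.
Codon 6 AGC (Ser): third position 2-fold.
Four-fold degenerate third positions: 4.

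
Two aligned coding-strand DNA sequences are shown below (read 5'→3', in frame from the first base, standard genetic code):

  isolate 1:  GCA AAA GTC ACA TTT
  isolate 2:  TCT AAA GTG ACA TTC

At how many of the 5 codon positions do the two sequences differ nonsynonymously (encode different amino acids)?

1

Codon 1: GCA Ala / TCT Ser — nonsynonymous.
Codon 2: AAA Lys / AAA Lys — identical.
Codon 3: GTC Val / GTG Val — synonymous.
Codon 4: ACA Thr / ACA Thr — identical.
Codon 5: TTT Phe / TTC Phe — synonymous.
Nonsynonymous differences: 1.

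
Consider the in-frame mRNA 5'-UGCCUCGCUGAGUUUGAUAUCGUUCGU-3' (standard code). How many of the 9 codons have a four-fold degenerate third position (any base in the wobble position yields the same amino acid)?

4

Codon 1 UGC (Cys): third position 2-fold.
Codon 2 CUC (Leu): third position 4-fold.
Codon 3 GCU (Ala): third position 4-fold.
Codon 4 GAG (Glu): third position 2-fold.
Codon 5 UUU (Phe): third position 2-fold.
Codon 6 GAU (Asp): third position 2-fold.
Codon 7 AUC (Ile): third position 3-fold.
Codon 8 GUU (Val): third position 4-fold.
Codon 9 CGU (Arg): third position 4-fold.
Four-fold degenerate third positions: 4.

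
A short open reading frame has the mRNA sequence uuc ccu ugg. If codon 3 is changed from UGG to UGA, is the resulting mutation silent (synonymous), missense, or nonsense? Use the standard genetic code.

nonsense

Position 9 falls in codon 3: UGG → Trp.
After the substitution the codon is UGA → Stop.
The new codon is a stop codon, so this is a nonsense mutation.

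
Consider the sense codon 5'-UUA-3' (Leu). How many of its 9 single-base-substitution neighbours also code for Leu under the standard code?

2

Position 1: CUA → 1 synonymous.
Position 2: none → 0 synonymous.
Position 3: UUG → 1 synonymous.
Total: 1 + 0 + 1 = 2.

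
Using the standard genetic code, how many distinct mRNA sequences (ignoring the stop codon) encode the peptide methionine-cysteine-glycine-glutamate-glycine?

64

Met: 1 codon.
Cys: 2 codons.
Gly: 4 codons.
Glu: 2 codons.
Gly: 4 codons.
1 × 2 × 4 × 2 × 4 = 64.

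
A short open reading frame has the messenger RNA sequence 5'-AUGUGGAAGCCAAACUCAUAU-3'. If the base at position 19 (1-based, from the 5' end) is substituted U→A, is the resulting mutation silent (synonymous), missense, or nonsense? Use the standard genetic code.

missense

Position 19 falls in codon 7: UAU → Tyr.
After the substitution the codon is AAU → Asn.
Tyr ≠ Asn, so this is a missense mutation.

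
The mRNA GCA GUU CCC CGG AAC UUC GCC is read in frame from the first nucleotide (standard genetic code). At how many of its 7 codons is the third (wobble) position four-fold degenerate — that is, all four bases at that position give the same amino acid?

Codon 1 GCA (Ala): third position 4-fold.
Codon 2 GUU (Val): third position 4-fold.
Codon 3 CCC (Pro): third position 4-fold.
Codon 4 CGG (Arg): third position 4-fold.
Codon 5 AAC (Asn): third position 2-fold.
Codon 6 UUC (Phe): third position 2-fold.
Codon 7 GCC (Ala): third position 4-fold.
Four-fold degenerate third positions: 5.

5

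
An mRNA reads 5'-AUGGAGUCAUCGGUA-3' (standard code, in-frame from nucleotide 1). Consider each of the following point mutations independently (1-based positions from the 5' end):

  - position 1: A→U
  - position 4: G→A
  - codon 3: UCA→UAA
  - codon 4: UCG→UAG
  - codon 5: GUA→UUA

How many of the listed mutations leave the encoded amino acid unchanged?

Codon 1: AUG (Met) → UUG (Leu) — missense.
Codon 2: GAG (Glu) → AAG (Lys) — missense.
Codon 3: UCA (Ser) → UAA (Stop) — nonsense.
Codon 4: UCG (Ser) → UAG (Stop) — nonsense.
Codon 5: GUA (Val) → UUA (Leu) — missense.
Synonymous: 0 of 5.

0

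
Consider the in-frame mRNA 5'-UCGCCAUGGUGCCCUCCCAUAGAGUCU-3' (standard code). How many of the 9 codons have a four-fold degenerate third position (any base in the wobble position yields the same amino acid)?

5

Codon 1 UCG (Ser): third position 4-fold.
Codon 2 CCA (Pro): third position 4-fold.
Codon 3 UGG (Trp): third position 1-fold.
Codon 4 UGC (Cys): third position 2-fold.
Codon 5 CCU (Pro): third position 4-fold.
Codon 6 CCC (Pro): third position 4-fold.
Codon 7 AUA (Ile): third position 3-fold.
Codon 8 GAG (Glu): third position 2-fold.
Codon 9 UCU (Ser): third position 4-fold.
Four-fold degenerate third positions: 5.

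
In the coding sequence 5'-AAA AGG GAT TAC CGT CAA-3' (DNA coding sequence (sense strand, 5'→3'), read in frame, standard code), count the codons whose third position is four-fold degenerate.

1

Codon 1 AAA (Lys): third position 2-fold.
Codon 2 AGG (Arg): third position 2-fold.
Codon 3 GAT (Asp): third position 2-fold.
Codon 4 TAC (Tyr): third position 2-fold.
Codon 5 CGT (Arg): third position 4-fold.
Codon 6 CAA (Gln): third position 2-fold.
Four-fold degenerate third positions: 1.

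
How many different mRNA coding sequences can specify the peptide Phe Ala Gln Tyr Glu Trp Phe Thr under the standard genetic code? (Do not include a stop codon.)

512

Phe: 2 codons.
Ala: 4 codons.
Gln: 2 codons.
Tyr: 2 codons.
Glu: 2 codons.
Trp: 1 codon.
Phe: 2 codons.
Thr: 4 codons.
2 × 4 × 2 × 2 × 2 × 1 × 2 × 4 = 512.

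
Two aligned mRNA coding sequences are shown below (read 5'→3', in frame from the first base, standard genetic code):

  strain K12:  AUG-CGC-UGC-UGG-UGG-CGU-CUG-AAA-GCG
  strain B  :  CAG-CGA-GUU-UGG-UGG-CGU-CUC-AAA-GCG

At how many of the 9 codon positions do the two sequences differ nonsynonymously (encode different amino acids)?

2

Codon 1: AUG Met / CAG Gln — nonsynonymous.
Codon 2: CGC Arg / CGA Arg — synonymous.
Codon 3: UGC Cys / GUU Val — nonsynonymous.
Codon 4: UGG Trp / UGG Trp — identical.
Codon 5: UGG Trp / UGG Trp — identical.
Codon 6: CGU Arg / CGU Arg — identical.
Codon 7: CUG Leu / CUC Leu — synonymous.
Codon 8: AAA Lys / AAA Lys — identical.
Codon 9: GCG Ala / GCG Ala — identical.
Nonsynonymous differences: 2.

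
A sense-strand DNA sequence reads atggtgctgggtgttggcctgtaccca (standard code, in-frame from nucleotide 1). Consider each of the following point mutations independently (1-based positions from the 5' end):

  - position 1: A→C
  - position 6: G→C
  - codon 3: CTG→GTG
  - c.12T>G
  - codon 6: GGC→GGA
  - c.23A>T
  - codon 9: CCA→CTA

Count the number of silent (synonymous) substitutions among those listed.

3

Codon 1: ATG (Met) → CTG (Leu) — missense.
Codon 2: GTG (Val) → GTC (Val) — synonymous.
Codon 3: CTG (Leu) → GTG (Val) — missense.
Codon 4: GGT (Gly) → GGG (Gly) — synonymous.
Codon 6: GGC (Gly) → GGA (Gly) — synonymous.
Codon 8: TAC (Tyr) → TTC (Phe) — missense.
Codon 9: CCA (Pro) → CTA (Leu) — missense.
Synonymous: 3 of 7.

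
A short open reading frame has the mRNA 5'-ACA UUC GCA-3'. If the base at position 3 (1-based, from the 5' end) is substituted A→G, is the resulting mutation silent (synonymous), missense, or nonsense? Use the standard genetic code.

Position 3 falls in codon 1: ACA → Thr.
After the substitution the codon is ACG → Thr.
Both encode Thr, so the change is synonymous.

silent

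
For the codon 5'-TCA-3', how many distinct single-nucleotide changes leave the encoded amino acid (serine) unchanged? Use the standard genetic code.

Position 1: none → 0 synonymous.
Position 2: none → 0 synonymous.
Position 3: TCT, TCC, TCG → 3 synonymous.
Total: 0 + 0 + 3 = 3.

3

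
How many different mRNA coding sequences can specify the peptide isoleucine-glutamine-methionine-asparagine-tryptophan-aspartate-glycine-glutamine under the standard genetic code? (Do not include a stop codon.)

Ile: 3 codons.
Gln: 2 codons.
Met: 1 codon.
Asn: 2 codons.
Trp: 1 codon.
Asp: 2 codons.
Gly: 4 codons.
Gln: 2 codons.
3 × 2 × 1 × 2 × 1 × 2 × 4 × 2 = 192.

192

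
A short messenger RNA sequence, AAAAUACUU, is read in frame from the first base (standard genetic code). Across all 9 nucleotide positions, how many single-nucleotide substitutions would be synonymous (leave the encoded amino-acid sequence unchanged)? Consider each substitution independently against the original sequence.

Codon 1 (AAA, Lys): 1 synonymous substitution.
Codon 2 (AUA, Ile): 2 synonymous substitutions.
Codon 3 (CUU, Leu): 3 synonymous substitutions.
Total: 1 + 2 + 3 = 6.

6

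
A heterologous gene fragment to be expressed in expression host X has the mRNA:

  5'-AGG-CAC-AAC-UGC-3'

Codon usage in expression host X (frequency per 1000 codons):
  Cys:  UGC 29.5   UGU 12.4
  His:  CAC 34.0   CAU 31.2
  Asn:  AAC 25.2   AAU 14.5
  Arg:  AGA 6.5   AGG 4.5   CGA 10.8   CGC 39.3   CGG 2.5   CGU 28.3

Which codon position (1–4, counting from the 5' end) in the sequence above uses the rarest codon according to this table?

Codon 1 AGG (Arg): 4.5 per 1000.
Codon 2 CAC (His): 34.0 per 1000.
Codon 3 AAC (Asn): 25.2 per 1000.
Codon 4 UGC (Cys): 29.5 per 1000.
Lowest frequency is 4.5 at codon 1.

1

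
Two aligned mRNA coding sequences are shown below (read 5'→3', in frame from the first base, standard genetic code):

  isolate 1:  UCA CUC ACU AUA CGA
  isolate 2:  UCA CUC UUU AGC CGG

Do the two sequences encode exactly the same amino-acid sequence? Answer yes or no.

no

Codon 1: UCA Ser / UCA Ser — identical.
Codon 2: CUC Leu / CUC Leu — identical.
Codon 3: ACU Thr / UUU Phe — nonsynonymous.
Codon 4: AUA Ile / AGC Ser — nonsynonymous.
Codon 5: CGA Arg / CGG Arg — synonymous.
Nonsynonymous differences: 2 → different protein.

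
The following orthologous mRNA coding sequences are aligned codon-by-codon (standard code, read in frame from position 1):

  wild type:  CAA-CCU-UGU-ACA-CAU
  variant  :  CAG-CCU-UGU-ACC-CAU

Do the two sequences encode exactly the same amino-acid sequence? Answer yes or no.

yes

Codon 1: CAA Gln / CAG Gln — synonymous.
Codon 2: CCU Pro / CCU Pro — identical.
Codon 3: UGU Cys / UGU Cys — identical.
Codon 4: ACA Thr / ACC Thr — synonymous.
Codon 5: CAU His / CAU His — identical.
Nonsynonymous differences: 0 → same protein.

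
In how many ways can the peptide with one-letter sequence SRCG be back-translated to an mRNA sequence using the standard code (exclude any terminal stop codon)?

Ser: 6 codons.
Arg: 6 codons.
Cys: 2 codons.
Gly: 4 codons.
6 × 6 × 2 × 4 = 288.

288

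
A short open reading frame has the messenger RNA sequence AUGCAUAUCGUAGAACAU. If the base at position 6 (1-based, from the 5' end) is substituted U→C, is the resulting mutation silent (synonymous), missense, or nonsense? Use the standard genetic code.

silent

Position 6 falls in codon 2: CAU → His.
After the substitution the codon is CAC → His.
Both encode His, so the change is synonymous.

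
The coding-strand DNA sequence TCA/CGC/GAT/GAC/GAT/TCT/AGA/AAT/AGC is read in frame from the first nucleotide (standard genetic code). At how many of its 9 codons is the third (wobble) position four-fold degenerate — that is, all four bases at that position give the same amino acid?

3

Codon 1 TCA (Ser): third position 4-fold.
Codon 2 CGC (Arg): third position 4-fold.
Codon 3 GAT (Asp): third position 2-fold.
Codon 4 GAC (Asp): third position 2-fold.
Codon 5 GAT (Asp): third position 2-fold.
Codon 6 TCT (Ser): third position 4-fold.
Codon 7 AGA (Arg): third position 2-fold.
Codon 8 AAT (Asn): third position 2-fold.
Codon 9 AGC (Ser): third position 2-fold.
Four-fold degenerate third positions: 3.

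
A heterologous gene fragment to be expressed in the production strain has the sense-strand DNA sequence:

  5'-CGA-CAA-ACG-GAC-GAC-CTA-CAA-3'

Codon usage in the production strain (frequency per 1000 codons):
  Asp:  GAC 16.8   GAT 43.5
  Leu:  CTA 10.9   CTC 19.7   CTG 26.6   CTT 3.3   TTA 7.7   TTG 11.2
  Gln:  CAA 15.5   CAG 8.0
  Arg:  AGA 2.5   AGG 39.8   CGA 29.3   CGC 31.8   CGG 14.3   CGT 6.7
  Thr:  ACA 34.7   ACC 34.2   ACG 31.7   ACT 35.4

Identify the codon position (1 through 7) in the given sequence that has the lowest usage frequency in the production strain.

6

Codon 1 CGA (Arg): 29.3 per 1000.
Codon 2 CAA (Gln): 15.5 per 1000.
Codon 3 ACG (Thr): 31.7 per 1000.
Codon 4 GAC (Asp): 16.8 per 1000.
Codon 5 GAC (Asp): 16.8 per 1000.
Codon 6 CTA (Leu): 10.9 per 1000.
Codon 7 CAA (Gln): 15.5 per 1000.
Lowest frequency is 10.9 at codon 6.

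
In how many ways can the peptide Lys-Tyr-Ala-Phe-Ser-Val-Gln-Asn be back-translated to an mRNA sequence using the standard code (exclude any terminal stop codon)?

Lys: 2 codons.
Tyr: 2 codons.
Ala: 4 codons.
Phe: 2 codons.
Ser: 6 codons.
Val: 4 codons.
Gln: 2 codons.
Asn: 2 codons.
2 × 2 × 4 × 2 × 6 × 4 × 2 × 2 = 3072.

3072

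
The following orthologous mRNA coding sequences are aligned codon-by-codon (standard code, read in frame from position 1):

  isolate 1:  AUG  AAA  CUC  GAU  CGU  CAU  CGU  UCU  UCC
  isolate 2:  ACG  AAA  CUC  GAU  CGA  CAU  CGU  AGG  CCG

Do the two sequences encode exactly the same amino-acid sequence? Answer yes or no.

Codon 1: AUG Met / ACG Thr — nonsynonymous.
Codon 2: AAA Lys / AAA Lys — identical.
Codon 3: CUC Leu / CUC Leu — identical.
Codon 4: GAU Asp / GAU Asp — identical.
Codon 5: CGU Arg / CGA Arg — synonymous.
Codon 6: CAU His / CAU His — identical.
Codon 7: CGU Arg / CGU Arg — identical.
Codon 8: UCU Ser / AGG Arg — nonsynonymous.
Codon 9: UCC Ser / CCG Pro — nonsynonymous.
Nonsynonymous differences: 3 → different protein.

no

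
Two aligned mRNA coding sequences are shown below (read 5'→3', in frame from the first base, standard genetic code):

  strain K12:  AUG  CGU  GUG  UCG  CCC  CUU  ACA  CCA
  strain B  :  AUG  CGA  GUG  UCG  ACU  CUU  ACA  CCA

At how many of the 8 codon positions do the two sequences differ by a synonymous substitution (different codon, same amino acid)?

Codon 1: AUG Met / AUG Met — identical.
Codon 2: CGU Arg / CGA Arg — synonymous.
Codon 3: GUG Val / GUG Val — identical.
Codon 4: UCG Ser / UCG Ser — identical.
Codon 5: CCC Pro / ACU Thr — nonsynonymous.
Codon 6: CUU Leu / CUU Leu — identical.
Codon 7: ACA Thr / ACA Thr — identical.
Codon 8: CCA Pro / CCA Pro — identical.
Synonymous differences: 1.

1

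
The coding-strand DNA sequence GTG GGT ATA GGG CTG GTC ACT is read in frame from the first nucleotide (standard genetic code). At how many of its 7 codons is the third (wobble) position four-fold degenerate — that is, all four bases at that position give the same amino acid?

Codon 1 GTG (Val): third position 4-fold.
Codon 2 GGT (Gly): third position 4-fold.
Codon 3 ATA (Ile): third position 3-fold.
Codon 4 GGG (Gly): third position 4-fold.
Codon 5 CTG (Leu): third position 4-fold.
Codon 6 GTC (Val): third position 4-fold.
Codon 7 ACT (Thr): third position 4-fold.
Four-fold degenerate third positions: 6.

6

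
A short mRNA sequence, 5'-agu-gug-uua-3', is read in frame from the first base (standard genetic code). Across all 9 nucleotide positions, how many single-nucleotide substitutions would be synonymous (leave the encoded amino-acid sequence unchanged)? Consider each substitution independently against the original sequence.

Codon 1 (AGU, Ser): 1 synonymous substitution.
Codon 2 (GUG, Val): 3 synonymous substitutions.
Codon 3 (UUA, Leu): 2 synonymous substitutions.
Total: 1 + 3 + 2 = 6.

6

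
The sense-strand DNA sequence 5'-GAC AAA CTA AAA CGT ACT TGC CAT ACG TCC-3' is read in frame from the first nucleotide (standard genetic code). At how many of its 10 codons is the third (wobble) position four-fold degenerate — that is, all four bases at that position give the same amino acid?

Codon 1 GAC (Asp): third position 2-fold.
Codon 2 AAA (Lys): third position 2-fold.
Codon 3 CTA (Leu): third position 4-fold.
Codon 4 AAA (Lys): third position 2-fold.
Codon 5 CGT (Arg): third position 4-fold.
Codon 6 ACT (Thr): third position 4-fold.
Codon 7 TGC (Cys): third position 2-fold.
Codon 8 CAT (His): third position 2-fold.
Codon 9 ACG (Thr): third position 4-fold.
Codon 10 TCC (Ser): third position 4-fold.
Four-fold degenerate third positions: 5.

5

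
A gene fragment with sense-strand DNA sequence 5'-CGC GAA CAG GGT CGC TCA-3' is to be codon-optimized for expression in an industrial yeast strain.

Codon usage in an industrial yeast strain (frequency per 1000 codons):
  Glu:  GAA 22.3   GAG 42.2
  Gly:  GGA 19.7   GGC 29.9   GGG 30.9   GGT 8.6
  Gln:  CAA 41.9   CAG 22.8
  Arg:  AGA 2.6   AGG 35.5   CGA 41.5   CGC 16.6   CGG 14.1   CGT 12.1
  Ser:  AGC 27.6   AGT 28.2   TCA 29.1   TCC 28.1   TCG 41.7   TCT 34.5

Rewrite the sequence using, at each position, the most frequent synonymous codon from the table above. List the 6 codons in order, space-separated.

Codon 1 (Arg): best is CGA at 41.5.
Codon 2 (Glu): best is GAG at 42.2.
Codon 3 (Gln): best is CAA at 41.9.
Codon 4 (Gly): best is GGG at 30.9.
Codon 5 (Arg): best is CGA at 41.5.
Codon 6 (Ser): best is TCG at 41.7.

CGA GAG CAA GGG CGA TCG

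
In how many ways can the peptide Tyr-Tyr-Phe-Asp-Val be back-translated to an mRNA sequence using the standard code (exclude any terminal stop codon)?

64

Tyr: 2 codons.
Tyr: 2 codons.
Phe: 2 codons.
Asp: 2 codons.
Val: 4 codons.
2 × 2 × 2 × 2 × 4 = 64.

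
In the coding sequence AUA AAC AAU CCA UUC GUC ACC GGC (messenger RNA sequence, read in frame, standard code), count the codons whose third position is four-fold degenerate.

Codon 1 AUA (Ile): third position 3-fold.
Codon 2 AAC (Asn): third position 2-fold.
Codon 3 AAU (Asn): third position 2-fold.
Codon 4 CCA (Pro): third position 4-fold.
Codon 5 UUC (Phe): third position 2-fold.
Codon 6 GUC (Val): third position 4-fold.
Codon 7 ACC (Thr): third position 4-fold.
Codon 8 GGC (Gly): third position 4-fold.
Four-fold degenerate third positions: 4.

4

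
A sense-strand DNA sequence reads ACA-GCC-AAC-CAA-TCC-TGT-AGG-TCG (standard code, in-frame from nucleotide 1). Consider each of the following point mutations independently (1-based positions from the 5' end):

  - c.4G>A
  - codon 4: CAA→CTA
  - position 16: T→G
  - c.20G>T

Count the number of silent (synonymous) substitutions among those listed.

0

Codon 2: GCC (Ala) → ACC (Thr) — missense.
Codon 4: CAA (Gln) → CTA (Leu) — missense.
Codon 6: TGT (Cys) → GGT (Gly) — missense.
Codon 7: AGG (Arg) → ATG (Met) — missense.
Synonymous: 0 of 4.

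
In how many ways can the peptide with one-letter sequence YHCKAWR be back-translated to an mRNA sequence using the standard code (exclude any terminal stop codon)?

Tyr: 2 codons.
His: 2 codons.
Cys: 2 codons.
Lys: 2 codons.
Ala: 4 codons.
Trp: 1 codon.
Arg: 6 codons.
2 × 2 × 2 × 2 × 4 × 1 × 6 = 384.

384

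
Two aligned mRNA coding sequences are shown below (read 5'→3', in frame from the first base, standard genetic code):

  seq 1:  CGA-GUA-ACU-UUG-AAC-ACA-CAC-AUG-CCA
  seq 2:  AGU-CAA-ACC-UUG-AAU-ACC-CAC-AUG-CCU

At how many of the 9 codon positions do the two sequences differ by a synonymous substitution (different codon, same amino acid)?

4

Codon 1: CGA Arg / AGU Ser — nonsynonymous.
Codon 2: GUA Val / CAA Gln — nonsynonymous.
Codon 3: ACU Thr / ACC Thr — synonymous.
Codon 4: UUG Leu / UUG Leu — identical.
Codon 5: AAC Asn / AAU Asn — synonymous.
Codon 6: ACA Thr / ACC Thr — synonymous.
Codon 7: CAC His / CAC His — identical.
Codon 8: AUG Met / AUG Met — identical.
Codon 9: CCA Pro / CCU Pro — synonymous.
Synonymous differences: 4.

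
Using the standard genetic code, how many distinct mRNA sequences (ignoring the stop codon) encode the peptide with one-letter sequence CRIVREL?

Cys: 2 codons.
Arg: 6 codons.
Ile: 3 codons.
Val: 4 codons.
Arg: 6 codons.
Glu: 2 codons.
Leu: 6 codons.
2 × 6 × 3 × 4 × 6 × 2 × 6 = 10368.

10368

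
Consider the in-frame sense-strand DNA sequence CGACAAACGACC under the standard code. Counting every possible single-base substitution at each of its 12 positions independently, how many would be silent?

Codon 1 (CGA, Arg): 4 synonymous substitutions.
Codon 2 (CAA, Gln): 1 synonymous substitution.
Codon 3 (ACG, Thr): 3 synonymous substitutions.
Codon 4 (ACC, Thr): 3 synonymous substitutions.
Total: 4 + 1 + 3 + 3 = 11.

11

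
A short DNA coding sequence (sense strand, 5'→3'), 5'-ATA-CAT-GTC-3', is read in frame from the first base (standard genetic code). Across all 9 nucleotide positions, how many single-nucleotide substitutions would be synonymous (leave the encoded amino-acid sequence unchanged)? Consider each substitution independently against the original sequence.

6

Codon 1 (ATA, Ile): 2 synonymous substitutions.
Codon 2 (CAT, His): 1 synonymous substitution.
Codon 3 (GTC, Val): 3 synonymous substitutions.
Total: 2 + 1 + 3 = 6.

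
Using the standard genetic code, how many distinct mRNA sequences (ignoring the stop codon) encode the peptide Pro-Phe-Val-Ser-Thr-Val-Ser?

18432

Pro: 4 codons.
Phe: 2 codons.
Val: 4 codons.
Ser: 6 codons.
Thr: 4 codons.
Val: 4 codons.
Ser: 6 codons.
4 × 2 × 4 × 6 × 4 × 4 × 6 = 18432.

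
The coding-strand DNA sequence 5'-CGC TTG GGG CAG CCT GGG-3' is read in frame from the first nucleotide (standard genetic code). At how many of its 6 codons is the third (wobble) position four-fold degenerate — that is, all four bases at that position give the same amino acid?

4

Codon 1 CGC (Arg): third position 4-fold.
Codon 2 TTG (Leu): third position 2-fold.
Codon 3 GGG (Gly): third position 4-fold.
Codon 4 CAG (Gln): third position 2-fold.
Codon 5 CCT (Pro): third position 4-fold.
Codon 6 GGG (Gly): third position 4-fold.
Four-fold degenerate third positions: 4.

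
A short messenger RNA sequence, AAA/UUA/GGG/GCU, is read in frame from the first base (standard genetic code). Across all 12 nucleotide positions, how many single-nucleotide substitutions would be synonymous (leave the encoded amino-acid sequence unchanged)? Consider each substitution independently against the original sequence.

Codon 1 (AAA, Lys): 1 synonymous substitution.
Codon 2 (UUA, Leu): 2 synonymous substitutions.
Codon 3 (GGG, Gly): 3 synonymous substitutions.
Codon 4 (GCU, Ala): 3 synonymous substitutions.
Total: 1 + 2 + 3 + 3 = 9.

9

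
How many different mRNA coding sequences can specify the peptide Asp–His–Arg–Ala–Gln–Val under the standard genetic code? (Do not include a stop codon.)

768

Asp: 2 codons.
His: 2 codons.
Arg: 6 codons.
Ala: 4 codons.
Gln: 2 codons.
Val: 4 codons.
2 × 2 × 6 × 4 × 2 × 4 = 768.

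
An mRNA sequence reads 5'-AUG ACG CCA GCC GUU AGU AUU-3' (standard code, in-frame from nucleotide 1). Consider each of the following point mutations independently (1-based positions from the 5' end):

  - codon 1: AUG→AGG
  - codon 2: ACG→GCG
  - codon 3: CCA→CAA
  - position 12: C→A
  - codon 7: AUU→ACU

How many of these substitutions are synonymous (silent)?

Codon 1: AUG (Met) → AGG (Arg) — missense.
Codon 2: ACG (Thr) → GCG (Ala) — missense.
Codon 3: CCA (Pro) → CAA (Gln) — missense.
Codon 4: GCC (Ala) → GCA (Ala) — synonymous.
Codon 7: AUU (Ile) → ACU (Thr) — missense.
Synonymous: 1 of 5.

1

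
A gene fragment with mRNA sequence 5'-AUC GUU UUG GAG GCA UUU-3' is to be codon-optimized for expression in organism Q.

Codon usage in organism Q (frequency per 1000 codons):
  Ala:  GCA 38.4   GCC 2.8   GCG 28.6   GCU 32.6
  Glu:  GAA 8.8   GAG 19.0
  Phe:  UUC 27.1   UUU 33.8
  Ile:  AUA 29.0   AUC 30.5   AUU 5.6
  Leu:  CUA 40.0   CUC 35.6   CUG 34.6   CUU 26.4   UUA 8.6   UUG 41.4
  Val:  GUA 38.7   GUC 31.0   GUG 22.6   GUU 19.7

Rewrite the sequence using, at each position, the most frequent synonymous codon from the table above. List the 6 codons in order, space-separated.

Codon 1 (Ile): best is AUC at 30.5.
Codon 2 (Val): best is GUA at 38.7.
Codon 3 (Leu): best is UUG at 41.4.
Codon 4 (Glu): best is GAG at 19.0.
Codon 5 (Ala): best is GCA at 38.4.
Codon 6 (Phe): best is UUU at 33.8.

AUC GUA UUG GAG GCA UUU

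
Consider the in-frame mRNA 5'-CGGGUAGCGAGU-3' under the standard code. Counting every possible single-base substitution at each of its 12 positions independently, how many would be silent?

11

Codon 1 (CGG, Arg): 4 synonymous substitutions.
Codon 2 (GUA, Val): 3 synonymous substitutions.
Codon 3 (GCG, Ala): 3 synonymous substitutions.
Codon 4 (AGU, Ser): 1 synonymous substitution.
Total: 4 + 3 + 3 + 1 = 11.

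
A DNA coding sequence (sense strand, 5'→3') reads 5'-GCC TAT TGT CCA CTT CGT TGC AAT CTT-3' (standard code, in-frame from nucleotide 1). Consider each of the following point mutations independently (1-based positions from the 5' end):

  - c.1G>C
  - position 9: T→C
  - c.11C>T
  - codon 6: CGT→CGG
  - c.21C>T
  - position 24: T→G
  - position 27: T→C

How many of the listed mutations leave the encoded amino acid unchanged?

Codon 1: GCC (Ala) → CCC (Pro) — missense.
Codon 3: TGT (Cys) → TGC (Cys) — synonymous.
Codon 4: CCA (Pro) → CTA (Leu) — missense.
Codon 6: CGT (Arg) → CGG (Arg) — synonymous.
Codon 7: TGC (Cys) → TGT (Cys) — synonymous.
Codon 8: AAT (Asn) → AAG (Lys) — missense.
Codon 9: CTT (Leu) → CTC (Leu) — synonymous.
Synonymous: 4 of 7.

4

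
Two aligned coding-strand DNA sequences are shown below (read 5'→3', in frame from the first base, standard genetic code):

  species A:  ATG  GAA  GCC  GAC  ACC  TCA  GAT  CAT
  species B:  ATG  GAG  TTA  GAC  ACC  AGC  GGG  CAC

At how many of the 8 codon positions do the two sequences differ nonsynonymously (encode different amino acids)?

Codon 1: ATG Met / ATG Met — identical.
Codon 2: GAA Glu / GAG Glu — synonymous.
Codon 3: GCC Ala / TTA Leu — nonsynonymous.
Codon 4: GAC Asp / GAC Asp — identical.
Codon 5: ACC Thr / ACC Thr — identical.
Codon 6: TCA Ser / AGC Ser — synonymous.
Codon 7: GAT Asp / GGG Gly — nonsynonymous.
Codon 8: CAT His / CAC His — synonymous.
Nonsynonymous differences: 2.

2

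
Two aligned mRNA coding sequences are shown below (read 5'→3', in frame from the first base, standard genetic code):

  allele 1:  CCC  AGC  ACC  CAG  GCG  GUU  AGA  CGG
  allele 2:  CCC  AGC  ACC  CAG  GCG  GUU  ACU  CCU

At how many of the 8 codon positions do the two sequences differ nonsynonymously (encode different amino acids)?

Codon 1: CCC Pro / CCC Pro — identical.
Codon 2: AGC Ser / AGC Ser — identical.
Codon 3: ACC Thr / ACC Thr — identical.
Codon 4: CAG Gln / CAG Gln — identical.
Codon 5: GCG Ala / GCG Ala — identical.
Codon 6: GUU Val / GUU Val — identical.
Codon 7: AGA Arg / ACU Thr — nonsynonymous.
Codon 8: CGG Arg / CCU Pro — nonsynonymous.
Nonsynonymous differences: 2.

2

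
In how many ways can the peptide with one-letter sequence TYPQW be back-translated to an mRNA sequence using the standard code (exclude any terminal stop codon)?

64

Thr: 4 codons.
Tyr: 2 codons.
Pro: 4 codons.
Gln: 2 codons.
Trp: 1 codon.
4 × 2 × 4 × 2 × 1 = 64.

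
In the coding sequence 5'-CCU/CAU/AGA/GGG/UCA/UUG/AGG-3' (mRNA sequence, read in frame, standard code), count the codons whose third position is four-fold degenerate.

Codon 1 CCU (Pro): third position 4-fold.
Codon 2 CAU (His): third position 2-fold.
Codon 3 AGA (Arg): third position 2-fold.
Codon 4 GGG (Gly): third position 4-fold.
Codon 5 UCA (Ser): third position 4-fold.
Codon 6 UUG (Leu): third position 2-fold.
Codon 7 AGG (Arg): third position 2-fold.
Four-fold degenerate third positions: 3.

3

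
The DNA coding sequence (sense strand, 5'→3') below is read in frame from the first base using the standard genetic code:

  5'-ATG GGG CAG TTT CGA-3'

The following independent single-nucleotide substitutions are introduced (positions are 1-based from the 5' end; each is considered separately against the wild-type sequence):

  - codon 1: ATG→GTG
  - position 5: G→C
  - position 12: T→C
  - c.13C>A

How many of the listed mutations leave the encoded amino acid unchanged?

2

Codon 1: ATG (Met) → GTG (Val) — missense.
Codon 2: GGG (Gly) → GCG (Ala) — missense.
Codon 4: TTT (Phe) → TTC (Phe) — synonymous.
Codon 5: CGA (Arg) → AGA (Arg) — synonymous.
Synonymous: 2 of 4.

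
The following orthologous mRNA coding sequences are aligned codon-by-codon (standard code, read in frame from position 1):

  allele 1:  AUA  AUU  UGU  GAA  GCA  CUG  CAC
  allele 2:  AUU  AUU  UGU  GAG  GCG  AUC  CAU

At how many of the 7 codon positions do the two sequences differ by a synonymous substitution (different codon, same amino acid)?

4

Codon 1: AUA Ile / AUU Ile — synonymous.
Codon 2: AUU Ile / AUU Ile — identical.
Codon 3: UGU Cys / UGU Cys — identical.
Codon 4: GAA Glu / GAG Glu — synonymous.
Codon 5: GCA Ala / GCG Ala — synonymous.
Codon 6: CUG Leu / AUC Ile — nonsynonymous.
Codon 7: CAC His / CAU His — synonymous.
Synonymous differences: 4.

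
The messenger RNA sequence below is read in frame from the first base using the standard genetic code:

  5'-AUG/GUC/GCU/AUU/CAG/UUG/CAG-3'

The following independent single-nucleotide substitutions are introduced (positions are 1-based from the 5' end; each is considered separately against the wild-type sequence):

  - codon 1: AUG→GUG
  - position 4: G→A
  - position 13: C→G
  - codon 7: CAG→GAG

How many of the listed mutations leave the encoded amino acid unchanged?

0

Codon 1: AUG (Met) → GUG (Val) — missense.
Codon 2: GUC (Val) → AUC (Ile) — missense.
Codon 5: CAG (Gln) → GAG (Glu) — missense.
Codon 7: CAG (Gln) → GAG (Glu) — missense.
Synonymous: 0 of 4.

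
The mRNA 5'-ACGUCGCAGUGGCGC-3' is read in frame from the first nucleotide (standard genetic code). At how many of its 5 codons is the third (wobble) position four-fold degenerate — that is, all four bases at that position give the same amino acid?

3

Codon 1 ACG (Thr): third position 4-fold.
Codon 2 UCG (Ser): third position 4-fold.
Codon 3 CAG (Gln): third position 2-fold.
Codon 4 UGG (Trp): third position 1-fold.
Codon 5 CGC (Arg): third position 4-fold.
Four-fold degenerate third positions: 3.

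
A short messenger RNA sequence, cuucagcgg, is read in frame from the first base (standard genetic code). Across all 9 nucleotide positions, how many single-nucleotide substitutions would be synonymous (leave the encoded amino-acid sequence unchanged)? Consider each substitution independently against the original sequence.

Codon 1 (CUU, Leu): 3 synonymous substitutions.
Codon 2 (CAG, Gln): 1 synonymous substitution.
Codon 3 (CGG, Arg): 4 synonymous substitutions.
Total: 3 + 1 + 4 = 8.

8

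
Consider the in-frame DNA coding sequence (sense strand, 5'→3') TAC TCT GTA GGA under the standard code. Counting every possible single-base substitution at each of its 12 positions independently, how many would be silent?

10

Codon 1 (TAC, Tyr): 1 synonymous substitution.
Codon 2 (TCT, Ser): 3 synonymous substitutions.
Codon 3 (GTA, Val): 3 synonymous substitutions.
Codon 4 (GGA, Gly): 3 synonymous substitutions.
Total: 1 + 3 + 3 + 3 = 10.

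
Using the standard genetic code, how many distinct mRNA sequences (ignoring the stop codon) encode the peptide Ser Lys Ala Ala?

Ser: 6 codons.
Lys: 2 codons.
Ala: 4 codons.
Ala: 4 codons.
6 × 2 × 4 × 4 = 192.

192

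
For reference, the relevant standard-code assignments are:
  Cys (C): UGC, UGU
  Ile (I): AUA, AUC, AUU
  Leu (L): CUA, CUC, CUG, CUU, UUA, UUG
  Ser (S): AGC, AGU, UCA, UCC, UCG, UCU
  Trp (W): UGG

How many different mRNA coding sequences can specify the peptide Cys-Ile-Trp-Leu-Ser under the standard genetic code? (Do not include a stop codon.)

Cys: 2 codons.
Ile: 3 codons.
Trp: 1 codon.
Leu: 6 codons.
Ser: 6 codons.
2 × 3 × 1 × 6 × 6 = 216.

216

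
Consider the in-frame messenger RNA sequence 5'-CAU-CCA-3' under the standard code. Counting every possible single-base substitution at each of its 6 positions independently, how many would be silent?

4

Codon 1 (CAU, His): 1 synonymous substitution.
Codon 2 (CCA, Pro): 3 synonymous substitutions.
Total: 1 + 3 = 4.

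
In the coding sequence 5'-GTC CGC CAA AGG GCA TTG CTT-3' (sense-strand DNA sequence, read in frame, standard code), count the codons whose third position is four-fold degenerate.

Codon 1 GTC (Val): third position 4-fold.
Codon 2 CGC (Arg): third position 4-fold.
Codon 3 CAA (Gln): third position 2-fold.
Codon 4 AGG (Arg): third position 2-fold.
Codon 5 GCA (Ala): third position 4-fold.
Codon 6 TTG (Leu): third position 2-fold.
Codon 7 CTT (Leu): third position 4-fold.
Four-fold degenerate third positions: 4.

4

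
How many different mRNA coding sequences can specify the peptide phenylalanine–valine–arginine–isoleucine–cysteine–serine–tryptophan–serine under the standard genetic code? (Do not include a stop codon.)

Phe: 2 codons.
Val: 4 codons.
Arg: 6 codons.
Ile: 3 codons.
Cys: 2 codons.
Ser: 6 codons.
Trp: 1 codon.
Ser: 6 codons.
2 × 4 × 6 × 3 × 2 × 6 × 1 × 6 = 10368.

10368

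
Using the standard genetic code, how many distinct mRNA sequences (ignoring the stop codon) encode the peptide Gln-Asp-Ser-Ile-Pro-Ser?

1728

Gln: 2 codons.
Asp: 2 codons.
Ser: 6 codons.
Ile: 3 codons.
Pro: 4 codons.
Ser: 6 codons.
2 × 2 × 6 × 3 × 4 × 6 = 1728.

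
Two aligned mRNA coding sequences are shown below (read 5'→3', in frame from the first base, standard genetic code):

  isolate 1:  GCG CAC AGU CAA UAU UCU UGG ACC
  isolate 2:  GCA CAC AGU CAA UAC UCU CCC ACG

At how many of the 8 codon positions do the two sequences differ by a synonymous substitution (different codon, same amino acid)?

3

Codon 1: GCG Ala / GCA Ala — synonymous.
Codon 2: CAC His / CAC His — identical.
Codon 3: AGU Ser / AGU Ser — identical.
Codon 4: CAA Gln / CAA Gln — identical.
Codon 5: UAU Tyr / UAC Tyr — synonymous.
Codon 6: UCU Ser / UCU Ser — identical.
Codon 7: UGG Trp / CCC Pro — nonsynonymous.
Codon 8: ACC Thr / ACG Thr — synonymous.
Synonymous differences: 3.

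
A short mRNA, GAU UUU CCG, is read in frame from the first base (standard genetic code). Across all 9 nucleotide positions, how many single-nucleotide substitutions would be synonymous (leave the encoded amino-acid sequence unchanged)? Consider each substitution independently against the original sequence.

Codon 1 (GAU, Asp): 1 synonymous substitution.
Codon 2 (UUU, Phe): 1 synonymous substitution.
Codon 3 (CCG, Pro): 3 synonymous substitutions.
Total: 1 + 1 + 3 = 5.

5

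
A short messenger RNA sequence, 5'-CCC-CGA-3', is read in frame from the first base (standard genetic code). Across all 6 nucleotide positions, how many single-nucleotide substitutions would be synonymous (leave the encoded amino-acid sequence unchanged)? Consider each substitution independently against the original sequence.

7

Codon 1 (CCC, Pro): 3 synonymous substitutions.
Codon 2 (CGA, Arg): 4 synonymous substitutions.
Total: 3 + 4 = 7.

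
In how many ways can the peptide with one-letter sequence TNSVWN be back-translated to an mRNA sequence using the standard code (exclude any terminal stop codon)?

Thr: 4 codons.
Asn: 2 codons.
Ser: 6 codons.
Val: 4 codons.
Trp: 1 codon.
Asn: 2 codons.
4 × 2 × 6 × 4 × 1 × 2 = 384.

384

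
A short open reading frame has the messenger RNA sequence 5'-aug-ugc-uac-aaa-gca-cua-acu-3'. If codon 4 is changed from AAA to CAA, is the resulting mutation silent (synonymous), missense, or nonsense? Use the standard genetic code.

Position 10 falls in codon 4: AAA → Lys.
After the substitution the codon is CAA → Gln.
Lys ≠ Gln, so this is a missense mutation.

missense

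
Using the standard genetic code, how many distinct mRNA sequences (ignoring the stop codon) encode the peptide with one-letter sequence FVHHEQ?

128

Phe: 2 codons.
Val: 4 codons.
His: 2 codons.
His: 2 codons.
Glu: 2 codons.
Gln: 2 codons.
2 × 4 × 2 × 2 × 2 × 2 = 128.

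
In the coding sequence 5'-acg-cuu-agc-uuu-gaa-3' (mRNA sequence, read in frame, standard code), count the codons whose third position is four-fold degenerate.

2

Codon 1 ACG (Thr): third position 4-fold.
Codon 2 CUU (Leu): third position 4-fold.
Codon 3 AGC (Ser): third position 2-fold.
Codon 4 UUU (Phe): third position 2-fold.
Codon 5 GAA (Glu): third position 2-fold.
Four-fold degenerate third positions: 2.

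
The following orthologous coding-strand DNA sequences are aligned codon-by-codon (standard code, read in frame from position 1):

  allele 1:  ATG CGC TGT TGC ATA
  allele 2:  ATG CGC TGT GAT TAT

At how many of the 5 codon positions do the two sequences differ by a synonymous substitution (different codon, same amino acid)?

Codon 1: ATG Met / ATG Met — identical.
Codon 2: CGC Arg / CGC Arg — identical.
Codon 3: TGT Cys / TGT Cys — identical.
Codon 4: TGC Cys / GAT Asp — nonsynonymous.
Codon 5: ATA Ile / TAT Tyr — nonsynonymous.
Synonymous differences: 0.

0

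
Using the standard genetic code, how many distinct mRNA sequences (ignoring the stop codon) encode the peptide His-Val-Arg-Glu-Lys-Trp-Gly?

His: 2 codons.
Val: 4 codons.
Arg: 6 codons.
Glu: 2 codons.
Lys: 2 codons.
Trp: 1 codon.
Gly: 4 codons.
2 × 4 × 6 × 2 × 2 × 1 × 4 = 768.

768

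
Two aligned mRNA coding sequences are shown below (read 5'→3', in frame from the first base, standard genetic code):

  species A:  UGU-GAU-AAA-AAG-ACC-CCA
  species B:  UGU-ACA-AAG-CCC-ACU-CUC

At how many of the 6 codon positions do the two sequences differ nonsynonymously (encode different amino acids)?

Codon 1: UGU Cys / UGU Cys — identical.
Codon 2: GAU Asp / ACA Thr — nonsynonymous.
Codon 3: AAA Lys / AAG Lys — synonymous.
Codon 4: AAG Lys / CCC Pro — nonsynonymous.
Codon 5: ACC Thr / ACU Thr — synonymous.
Codon 6: CCA Pro / CUC Leu — nonsynonymous.
Nonsynonymous differences: 3.

3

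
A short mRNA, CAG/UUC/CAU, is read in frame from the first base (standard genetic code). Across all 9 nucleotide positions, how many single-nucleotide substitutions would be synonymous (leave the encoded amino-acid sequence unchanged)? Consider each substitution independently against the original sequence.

3

Codon 1 (CAG, Gln): 1 synonymous substitution.
Codon 2 (UUC, Phe): 1 synonymous substitution.
Codon 3 (CAU, His): 1 synonymous substitution.
Total: 1 + 1 + 1 = 3.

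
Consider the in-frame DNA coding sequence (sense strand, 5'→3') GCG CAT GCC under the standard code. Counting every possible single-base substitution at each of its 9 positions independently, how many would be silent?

Codon 1 (GCG, Ala): 3 synonymous substitutions.
Codon 2 (CAT, His): 1 synonymous substitution.
Codon 3 (GCC, Ala): 3 synonymous substitutions.
Total: 3 + 1 + 3 = 7.

7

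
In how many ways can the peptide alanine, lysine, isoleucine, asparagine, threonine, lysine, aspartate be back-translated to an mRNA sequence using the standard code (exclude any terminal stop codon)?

768

Ala: 4 codons.
Lys: 2 codons.
Ile: 3 codons.
Asn: 2 codons.
Thr: 4 codons.
Lys: 2 codons.
Asp: 2 codons.
4 × 2 × 3 × 2 × 4 × 2 × 2 = 768.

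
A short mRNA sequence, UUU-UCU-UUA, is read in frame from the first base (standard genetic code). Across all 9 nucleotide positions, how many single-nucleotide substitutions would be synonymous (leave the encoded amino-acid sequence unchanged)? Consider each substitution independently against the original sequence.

6

Codon 1 (UUU, Phe): 1 synonymous substitution.
Codon 2 (UCU, Ser): 3 synonymous substitutions.
Codon 3 (UUA, Leu): 2 synonymous substitutions.
Total: 1 + 3 + 2 = 6.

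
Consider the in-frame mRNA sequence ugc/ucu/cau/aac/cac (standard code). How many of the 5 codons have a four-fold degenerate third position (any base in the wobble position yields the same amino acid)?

Codon 1 UGC (Cys): third position 2-fold.
Codon 2 UCU (Ser): third position 4-fold.
Codon 3 CAU (His): third position 2-fold.
Codon 4 AAC (Asn): third position 2-fold.
Codon 5 CAC (His): third position 2-fold.
Four-fold degenerate third positions: 1.

1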